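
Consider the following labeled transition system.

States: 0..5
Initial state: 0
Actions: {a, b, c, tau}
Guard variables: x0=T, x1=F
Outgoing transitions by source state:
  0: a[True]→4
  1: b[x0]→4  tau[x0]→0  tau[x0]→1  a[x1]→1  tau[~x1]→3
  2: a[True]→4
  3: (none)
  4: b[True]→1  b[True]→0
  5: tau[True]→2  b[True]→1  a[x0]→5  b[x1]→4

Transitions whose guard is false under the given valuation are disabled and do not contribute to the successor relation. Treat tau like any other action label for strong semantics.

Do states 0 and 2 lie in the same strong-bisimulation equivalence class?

Answer: BISIMILAR

Analysis:
Bisimulation quotient by refinement:
  π0 = {{0,1,2,3,4,5}}
  π1 = {{0,2},{1},{3},{4},{5}}
5 equivalence class(es) (converged in 2)
0∈{0,2}, 2∈{0,2}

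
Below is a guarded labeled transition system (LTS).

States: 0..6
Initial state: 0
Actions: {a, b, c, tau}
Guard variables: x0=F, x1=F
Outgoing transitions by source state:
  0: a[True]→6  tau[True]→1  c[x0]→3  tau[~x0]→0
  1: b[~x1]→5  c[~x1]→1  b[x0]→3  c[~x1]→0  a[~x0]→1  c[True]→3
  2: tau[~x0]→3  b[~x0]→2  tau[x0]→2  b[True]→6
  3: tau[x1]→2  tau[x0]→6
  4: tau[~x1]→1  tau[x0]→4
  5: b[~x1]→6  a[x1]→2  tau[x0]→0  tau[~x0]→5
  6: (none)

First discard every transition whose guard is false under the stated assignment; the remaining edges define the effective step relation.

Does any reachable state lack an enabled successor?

Answer: DEADLOCK at state 3

Analysis:
Reachable = {0,1,3,5,6}
  0: a→6  tau→0  tau→1  [3 out]
  1: a→1  b→5  c→0  c→1  c→3  [5 out]
  3: ∅  [STUCK]
  5: b→6  tau→5  [2 out]
  6: ∅  [STUCK]
witness 3: tau·c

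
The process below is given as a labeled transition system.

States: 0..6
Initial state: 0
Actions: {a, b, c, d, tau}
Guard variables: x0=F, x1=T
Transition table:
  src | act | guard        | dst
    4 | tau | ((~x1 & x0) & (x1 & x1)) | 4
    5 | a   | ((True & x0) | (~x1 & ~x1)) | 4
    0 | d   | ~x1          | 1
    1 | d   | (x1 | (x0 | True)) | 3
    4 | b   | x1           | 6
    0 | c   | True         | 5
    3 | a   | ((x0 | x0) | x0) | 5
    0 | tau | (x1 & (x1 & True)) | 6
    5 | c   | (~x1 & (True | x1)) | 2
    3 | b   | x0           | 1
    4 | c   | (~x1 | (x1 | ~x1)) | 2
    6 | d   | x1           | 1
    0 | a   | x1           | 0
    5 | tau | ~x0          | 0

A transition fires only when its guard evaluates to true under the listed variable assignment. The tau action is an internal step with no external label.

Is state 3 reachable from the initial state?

Guard filter leaves 8 enabled edge(s).
depth 0: {0}
depth 1: {5,6}  cumulative {0,5,6}
depth 2: {1}  cumulative {0,1,5,6}
depth 3: {3}  cumulative {0,1,3,5,6}
R = {0,1,3,5,6}
witness 3: tau·d·d

Answer: REACHABLE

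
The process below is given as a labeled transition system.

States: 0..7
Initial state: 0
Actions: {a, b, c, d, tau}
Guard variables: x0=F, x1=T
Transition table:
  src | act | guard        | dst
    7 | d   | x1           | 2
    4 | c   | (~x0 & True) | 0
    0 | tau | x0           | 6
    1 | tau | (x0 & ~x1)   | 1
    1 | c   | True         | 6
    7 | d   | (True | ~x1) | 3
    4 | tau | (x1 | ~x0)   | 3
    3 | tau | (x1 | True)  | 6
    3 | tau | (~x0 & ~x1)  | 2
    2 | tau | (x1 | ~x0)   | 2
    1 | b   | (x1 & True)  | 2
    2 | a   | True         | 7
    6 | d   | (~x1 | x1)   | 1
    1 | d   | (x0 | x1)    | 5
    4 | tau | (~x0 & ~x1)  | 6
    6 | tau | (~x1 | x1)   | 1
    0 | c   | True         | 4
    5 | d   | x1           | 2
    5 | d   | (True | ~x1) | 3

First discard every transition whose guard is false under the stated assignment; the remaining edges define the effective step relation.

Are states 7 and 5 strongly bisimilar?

Refine partition for ~:
  P[0] = {{0,1,2,3,4,5,6,7}}
  P[1] = {{0},{1},{2},{3},{4},{5,7},{6}}
stable after 2 split(s): 7 block(s)
[7]={5,7}  [5]={5,7}

Answer: BISIMILAR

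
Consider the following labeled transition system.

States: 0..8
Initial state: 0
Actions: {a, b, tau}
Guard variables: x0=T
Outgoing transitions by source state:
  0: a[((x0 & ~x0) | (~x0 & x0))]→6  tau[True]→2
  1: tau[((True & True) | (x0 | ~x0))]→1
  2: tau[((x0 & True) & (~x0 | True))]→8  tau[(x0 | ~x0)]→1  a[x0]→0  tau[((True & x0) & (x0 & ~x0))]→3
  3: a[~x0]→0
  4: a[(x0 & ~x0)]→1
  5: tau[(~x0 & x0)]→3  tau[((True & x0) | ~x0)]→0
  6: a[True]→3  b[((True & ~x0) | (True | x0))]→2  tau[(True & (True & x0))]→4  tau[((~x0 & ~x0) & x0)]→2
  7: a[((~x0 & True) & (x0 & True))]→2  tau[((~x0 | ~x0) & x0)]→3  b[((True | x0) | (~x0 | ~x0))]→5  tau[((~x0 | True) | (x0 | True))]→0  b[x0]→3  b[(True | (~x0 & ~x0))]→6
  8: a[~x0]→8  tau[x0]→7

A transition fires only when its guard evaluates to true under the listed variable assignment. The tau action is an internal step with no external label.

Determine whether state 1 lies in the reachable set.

After dropping false guards: 14 live edges.
depth 0: {0}
depth 1: {2}  now seen {0,2}
depth 2: {1,8}  now seen {0,1,2,8}
depth 3: {7}  now seen {0,1,2,7,8}
depth 4: {3,5,6}  now seen {0,1,2,3,5,6,7,8}
depth 5: {4}  now seen {0,1,2,3,4,5,6,7,8}
Reachable = {0,1,2,3,4,5,6,7,8}
Path to 1: tau·tau

Answer: REACHABLE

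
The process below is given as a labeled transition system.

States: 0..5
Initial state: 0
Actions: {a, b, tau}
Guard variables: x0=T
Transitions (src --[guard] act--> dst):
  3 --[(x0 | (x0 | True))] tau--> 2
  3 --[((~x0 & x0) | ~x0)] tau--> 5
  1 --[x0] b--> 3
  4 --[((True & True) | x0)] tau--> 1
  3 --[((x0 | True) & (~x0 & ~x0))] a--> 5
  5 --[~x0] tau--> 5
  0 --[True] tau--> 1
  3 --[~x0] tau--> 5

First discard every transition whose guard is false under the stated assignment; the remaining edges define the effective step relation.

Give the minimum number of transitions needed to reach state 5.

Answer: UNREACHABLE

Trace:
Layered search for 5:
  Layer 0: {0}
  Layer 1: {1}
  Layer 2: {3}
  Layer 3: {2}
5 never appears.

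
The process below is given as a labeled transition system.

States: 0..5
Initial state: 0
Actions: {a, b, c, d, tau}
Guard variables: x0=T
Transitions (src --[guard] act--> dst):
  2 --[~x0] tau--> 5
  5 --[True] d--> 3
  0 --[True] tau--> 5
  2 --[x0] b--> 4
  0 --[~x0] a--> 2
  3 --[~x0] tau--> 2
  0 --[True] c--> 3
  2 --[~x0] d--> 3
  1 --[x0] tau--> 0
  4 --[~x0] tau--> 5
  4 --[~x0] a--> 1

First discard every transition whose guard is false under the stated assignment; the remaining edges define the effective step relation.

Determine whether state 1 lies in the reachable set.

5 transition(s) survive guard evaluation.
Layer 0: {0}
Layer 1: {3,5}  total {0,3,5}
Reach set: {0,3,5}

Answer: UNREACHABLE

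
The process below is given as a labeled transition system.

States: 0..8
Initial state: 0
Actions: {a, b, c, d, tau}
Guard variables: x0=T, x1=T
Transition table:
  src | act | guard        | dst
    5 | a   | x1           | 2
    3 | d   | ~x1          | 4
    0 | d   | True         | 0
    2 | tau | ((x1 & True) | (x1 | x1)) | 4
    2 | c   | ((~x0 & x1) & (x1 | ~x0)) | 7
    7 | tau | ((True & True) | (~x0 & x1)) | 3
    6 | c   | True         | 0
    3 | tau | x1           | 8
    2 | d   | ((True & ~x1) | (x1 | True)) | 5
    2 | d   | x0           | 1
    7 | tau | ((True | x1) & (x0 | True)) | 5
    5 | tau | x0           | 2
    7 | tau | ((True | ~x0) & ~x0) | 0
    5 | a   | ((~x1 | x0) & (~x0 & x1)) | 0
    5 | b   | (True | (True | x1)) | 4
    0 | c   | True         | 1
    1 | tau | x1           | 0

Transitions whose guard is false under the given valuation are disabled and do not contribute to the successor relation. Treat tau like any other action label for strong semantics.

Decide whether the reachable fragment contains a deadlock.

Reachable = {0,1}
  0: c→1  d→0  [deg 2]
  1: tau→0  [deg 1]

Answer: DEADLOCK-FREE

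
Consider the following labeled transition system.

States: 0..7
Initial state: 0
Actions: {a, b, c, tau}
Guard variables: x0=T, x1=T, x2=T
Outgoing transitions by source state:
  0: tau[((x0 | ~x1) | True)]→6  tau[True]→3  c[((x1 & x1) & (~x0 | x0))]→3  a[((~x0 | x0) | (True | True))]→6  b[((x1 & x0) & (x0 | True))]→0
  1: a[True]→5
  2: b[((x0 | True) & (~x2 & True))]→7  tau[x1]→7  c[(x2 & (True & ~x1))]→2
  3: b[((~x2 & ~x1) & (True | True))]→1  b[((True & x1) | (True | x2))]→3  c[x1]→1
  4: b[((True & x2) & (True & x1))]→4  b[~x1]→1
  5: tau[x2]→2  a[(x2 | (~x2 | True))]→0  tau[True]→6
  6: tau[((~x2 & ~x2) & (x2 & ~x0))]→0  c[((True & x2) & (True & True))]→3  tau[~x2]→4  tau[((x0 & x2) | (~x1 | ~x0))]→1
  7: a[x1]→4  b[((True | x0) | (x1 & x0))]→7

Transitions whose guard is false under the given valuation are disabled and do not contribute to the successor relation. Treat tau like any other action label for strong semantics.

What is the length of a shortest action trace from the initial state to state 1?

Breadth-first toward 1:
  L0 = {0}
  L1 = {3,6}
  L2 = {1}
depth(1)=2, e.g. a·tau

Answer: 2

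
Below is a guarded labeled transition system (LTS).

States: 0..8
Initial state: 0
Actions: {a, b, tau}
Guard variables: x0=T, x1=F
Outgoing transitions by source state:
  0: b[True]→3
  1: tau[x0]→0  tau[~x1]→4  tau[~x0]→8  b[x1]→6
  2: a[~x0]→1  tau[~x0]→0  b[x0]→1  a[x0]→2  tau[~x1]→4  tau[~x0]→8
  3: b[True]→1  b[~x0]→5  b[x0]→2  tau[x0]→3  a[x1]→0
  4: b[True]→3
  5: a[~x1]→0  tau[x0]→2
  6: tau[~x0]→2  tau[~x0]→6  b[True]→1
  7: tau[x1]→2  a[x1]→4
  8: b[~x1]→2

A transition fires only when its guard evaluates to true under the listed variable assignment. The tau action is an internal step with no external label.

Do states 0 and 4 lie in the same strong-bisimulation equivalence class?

Answer: BISIMILAR

Working:
Refine partition for ~:
  round 0: {{0,1,2,3,4,5,6,7,8}}
  round 1: {{0,4,6,8},{1},{2},{3},{5},{7}}
  round 2: {{0,4},{1},{2},{3},{5},{6},{7},{8}}
stable after 3 split(s): 8 block(s)
[0]={0,4}  [4]={0,4}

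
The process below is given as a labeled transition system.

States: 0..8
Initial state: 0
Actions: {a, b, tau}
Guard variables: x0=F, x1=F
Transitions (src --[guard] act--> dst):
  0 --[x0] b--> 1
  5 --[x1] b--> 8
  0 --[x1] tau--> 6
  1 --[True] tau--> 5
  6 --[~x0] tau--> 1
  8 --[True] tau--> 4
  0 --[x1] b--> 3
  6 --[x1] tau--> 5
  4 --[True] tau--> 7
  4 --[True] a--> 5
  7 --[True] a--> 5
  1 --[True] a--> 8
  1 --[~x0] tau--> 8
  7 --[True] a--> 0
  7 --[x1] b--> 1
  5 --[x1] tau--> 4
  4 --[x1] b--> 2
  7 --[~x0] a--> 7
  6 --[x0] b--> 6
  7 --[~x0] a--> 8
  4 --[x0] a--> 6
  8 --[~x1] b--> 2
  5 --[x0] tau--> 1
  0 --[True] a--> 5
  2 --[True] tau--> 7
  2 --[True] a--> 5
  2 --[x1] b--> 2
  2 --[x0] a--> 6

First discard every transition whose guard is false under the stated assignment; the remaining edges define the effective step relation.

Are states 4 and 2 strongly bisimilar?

Answer: BISIMILAR

Working:
Bisimulation quotient by refinement:
  round 0: {{0,1,2,3,4,5,6,7,8}}
  round 1: {{0,7},{1,2,4},{3,5},{6},{8}}
  round 2: {{0},{1},{2,4},{3,5},{6},{7},{8}}
stable after 3 split(s): 7 block(s)
4∈{2,4}, 2∈{2,4}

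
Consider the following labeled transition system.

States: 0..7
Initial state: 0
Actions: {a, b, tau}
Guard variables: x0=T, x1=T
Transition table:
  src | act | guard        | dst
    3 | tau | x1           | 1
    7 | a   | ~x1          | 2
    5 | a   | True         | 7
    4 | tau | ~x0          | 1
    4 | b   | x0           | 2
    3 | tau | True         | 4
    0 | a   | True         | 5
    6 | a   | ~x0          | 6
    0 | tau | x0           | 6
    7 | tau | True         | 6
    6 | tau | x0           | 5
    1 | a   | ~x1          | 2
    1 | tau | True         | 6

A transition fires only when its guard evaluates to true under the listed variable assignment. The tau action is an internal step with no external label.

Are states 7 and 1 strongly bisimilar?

Compute ~ classes (split until stable):
  round 0: {{0,1,2,3,4,5,6,7}}
  round 1: {{0},{1,3,6,7},{2},{4},{5}}
  round 2: {{0},{1,7},{2},{3},{4},{5},{6}}
7 equivalence class(es) (converged in 3)
[7]={1,7}  [1]={1,7}

Answer: BISIMILAR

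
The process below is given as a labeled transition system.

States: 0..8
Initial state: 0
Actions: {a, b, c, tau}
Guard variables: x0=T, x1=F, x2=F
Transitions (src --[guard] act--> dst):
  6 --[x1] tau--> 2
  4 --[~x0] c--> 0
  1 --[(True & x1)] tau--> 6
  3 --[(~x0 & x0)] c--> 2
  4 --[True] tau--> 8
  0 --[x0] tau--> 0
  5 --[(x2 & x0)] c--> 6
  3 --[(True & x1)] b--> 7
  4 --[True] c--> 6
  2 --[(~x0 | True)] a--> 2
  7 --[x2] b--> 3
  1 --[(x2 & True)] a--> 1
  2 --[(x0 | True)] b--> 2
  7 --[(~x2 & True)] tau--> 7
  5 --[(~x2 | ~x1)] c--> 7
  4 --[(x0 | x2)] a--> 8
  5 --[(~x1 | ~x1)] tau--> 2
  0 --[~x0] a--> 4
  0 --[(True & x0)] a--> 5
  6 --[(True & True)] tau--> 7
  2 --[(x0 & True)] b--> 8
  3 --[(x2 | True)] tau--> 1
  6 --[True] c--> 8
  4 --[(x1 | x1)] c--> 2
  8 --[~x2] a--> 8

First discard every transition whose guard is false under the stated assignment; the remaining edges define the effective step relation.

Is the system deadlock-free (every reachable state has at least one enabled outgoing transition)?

Answer: DEADLOCK-FREE

Trace:
R = {0,2,5,7,8}
  0: a→5  tau→0  [2 out]
  2: a→2  b→2  b→8  [3 out]
  5: c→7  tau→2  [2 out]
  7: tau→7  [1 out]
  8: a→8  [1 out]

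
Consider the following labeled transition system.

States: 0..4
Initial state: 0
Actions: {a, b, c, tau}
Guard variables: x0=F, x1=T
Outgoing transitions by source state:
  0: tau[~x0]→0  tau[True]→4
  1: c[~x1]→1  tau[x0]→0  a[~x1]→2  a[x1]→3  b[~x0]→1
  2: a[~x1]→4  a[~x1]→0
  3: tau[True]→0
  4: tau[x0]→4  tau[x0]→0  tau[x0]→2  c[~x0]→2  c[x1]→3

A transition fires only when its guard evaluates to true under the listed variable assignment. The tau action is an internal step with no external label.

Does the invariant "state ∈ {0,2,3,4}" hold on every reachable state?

Inv-set: {0,2,3,4}
R = {0,2,3,4}
  0: ok
  2: ok
  3: ok
  4: ok

Answer: INVARIANT HOLDS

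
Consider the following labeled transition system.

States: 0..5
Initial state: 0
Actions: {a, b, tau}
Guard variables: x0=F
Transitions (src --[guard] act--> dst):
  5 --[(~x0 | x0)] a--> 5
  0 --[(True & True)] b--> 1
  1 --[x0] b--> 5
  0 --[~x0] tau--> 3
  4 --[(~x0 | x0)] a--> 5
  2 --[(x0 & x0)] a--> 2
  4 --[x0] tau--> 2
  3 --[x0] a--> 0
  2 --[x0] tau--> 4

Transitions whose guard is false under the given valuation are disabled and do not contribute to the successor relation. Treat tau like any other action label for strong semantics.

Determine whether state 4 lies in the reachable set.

Answer: UNREACHABLE

Working:
Guard filter leaves 4 enabled edge(s).
depth 0: {0}
depth 1: {1,3}  total {0,1,3}
Reachable = {0,1,3}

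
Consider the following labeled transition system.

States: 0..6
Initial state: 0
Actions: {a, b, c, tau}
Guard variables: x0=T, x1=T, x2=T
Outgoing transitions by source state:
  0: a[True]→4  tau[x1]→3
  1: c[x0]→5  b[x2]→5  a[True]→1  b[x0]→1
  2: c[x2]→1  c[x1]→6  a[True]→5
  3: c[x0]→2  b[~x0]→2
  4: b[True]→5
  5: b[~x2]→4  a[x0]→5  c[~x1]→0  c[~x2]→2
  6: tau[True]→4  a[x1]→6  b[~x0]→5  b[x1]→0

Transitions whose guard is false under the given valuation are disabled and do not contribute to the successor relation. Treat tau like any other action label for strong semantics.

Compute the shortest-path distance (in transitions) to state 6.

Answer: 3

Analysis:
Breadth-first toward 6:
  depth 0: {0}
  depth 1: {3,4}
  depth 2: {2,5}
  depth 3: {1,6}
first hit 6 at d=3 via tau·c·c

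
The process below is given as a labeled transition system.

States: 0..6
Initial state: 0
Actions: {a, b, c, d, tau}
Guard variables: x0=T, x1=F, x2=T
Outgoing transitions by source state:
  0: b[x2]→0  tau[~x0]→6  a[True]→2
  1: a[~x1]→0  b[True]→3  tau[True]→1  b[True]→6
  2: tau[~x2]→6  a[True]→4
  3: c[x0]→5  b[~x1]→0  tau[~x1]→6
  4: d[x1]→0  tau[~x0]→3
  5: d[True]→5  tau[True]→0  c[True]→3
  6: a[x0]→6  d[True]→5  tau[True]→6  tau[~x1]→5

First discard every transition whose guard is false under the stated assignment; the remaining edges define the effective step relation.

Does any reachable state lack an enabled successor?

Reachable = {0,2,4}
  0: a→2  b→0  [2 exit(s)]
  2: a→4  [1 exit(s)]
  4: ∅  [no exit]
witness 4: a·a

Answer: DEADLOCK at state 4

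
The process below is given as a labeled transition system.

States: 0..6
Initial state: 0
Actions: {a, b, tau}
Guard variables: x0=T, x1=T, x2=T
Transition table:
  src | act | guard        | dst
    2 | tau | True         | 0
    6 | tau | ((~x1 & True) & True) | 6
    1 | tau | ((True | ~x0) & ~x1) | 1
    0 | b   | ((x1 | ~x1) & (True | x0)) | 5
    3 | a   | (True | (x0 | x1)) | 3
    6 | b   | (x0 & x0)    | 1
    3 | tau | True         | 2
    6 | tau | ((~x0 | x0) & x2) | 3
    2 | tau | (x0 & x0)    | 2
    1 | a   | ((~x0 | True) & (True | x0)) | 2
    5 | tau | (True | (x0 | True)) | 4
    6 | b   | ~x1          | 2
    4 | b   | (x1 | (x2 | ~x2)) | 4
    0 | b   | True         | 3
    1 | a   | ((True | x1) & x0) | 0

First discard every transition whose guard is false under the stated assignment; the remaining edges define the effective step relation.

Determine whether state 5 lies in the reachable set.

12 transition(s) survive guard evaluation.
Layer 0: {0}
Layer 1: {3,5}  now seen {0,3,5}
Layer 2: {2,4}  now seen {0,2,3,4,5}
Reachable = {0,2,3,4,5}
Path to 5: b

Answer: REACHABLE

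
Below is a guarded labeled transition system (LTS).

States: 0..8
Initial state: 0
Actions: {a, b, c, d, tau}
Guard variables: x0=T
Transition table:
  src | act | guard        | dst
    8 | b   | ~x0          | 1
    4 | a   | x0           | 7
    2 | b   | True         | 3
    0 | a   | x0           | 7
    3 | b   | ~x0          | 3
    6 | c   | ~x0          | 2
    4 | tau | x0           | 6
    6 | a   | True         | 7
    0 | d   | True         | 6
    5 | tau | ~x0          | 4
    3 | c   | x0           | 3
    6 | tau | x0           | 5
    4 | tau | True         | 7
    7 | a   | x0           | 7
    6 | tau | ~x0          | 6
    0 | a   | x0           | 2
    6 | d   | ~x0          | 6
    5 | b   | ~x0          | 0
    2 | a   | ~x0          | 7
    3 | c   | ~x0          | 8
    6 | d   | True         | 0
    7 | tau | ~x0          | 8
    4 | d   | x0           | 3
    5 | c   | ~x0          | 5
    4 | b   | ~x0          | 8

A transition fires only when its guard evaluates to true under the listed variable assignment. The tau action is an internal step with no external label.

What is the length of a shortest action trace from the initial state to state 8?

Answer: UNREACHABLE

Trace:
Layered search for 8:
  Layer 0: {0}
  Layer 1: {2,6,7}
  Layer 2: {3,5}
8 never appears.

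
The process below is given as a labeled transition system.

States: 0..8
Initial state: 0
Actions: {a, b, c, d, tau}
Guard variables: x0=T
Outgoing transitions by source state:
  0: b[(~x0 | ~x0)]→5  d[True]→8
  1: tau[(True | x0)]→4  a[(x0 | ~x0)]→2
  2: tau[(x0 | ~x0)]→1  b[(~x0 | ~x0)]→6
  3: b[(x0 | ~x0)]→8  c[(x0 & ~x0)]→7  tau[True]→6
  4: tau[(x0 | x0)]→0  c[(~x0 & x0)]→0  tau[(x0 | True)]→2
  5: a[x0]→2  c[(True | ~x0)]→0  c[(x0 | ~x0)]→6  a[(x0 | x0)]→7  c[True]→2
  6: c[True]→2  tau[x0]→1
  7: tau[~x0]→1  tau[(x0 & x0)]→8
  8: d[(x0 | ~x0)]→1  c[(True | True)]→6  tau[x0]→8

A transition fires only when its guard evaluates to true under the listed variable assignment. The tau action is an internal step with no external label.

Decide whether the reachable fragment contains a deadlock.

Answer: DEADLOCK-FREE

Working:
Reach set: {0,1,2,4,6,8}
  0: d→8  [deg 1]
  1: a→2  tau→4  [deg 2]
  2: tau→1  [deg 1]
  4: tau→0  tau→2  [deg 2]
  6: c→2  tau→1  [deg 2]
  8: c→6  d→1  tau→8  [deg 3]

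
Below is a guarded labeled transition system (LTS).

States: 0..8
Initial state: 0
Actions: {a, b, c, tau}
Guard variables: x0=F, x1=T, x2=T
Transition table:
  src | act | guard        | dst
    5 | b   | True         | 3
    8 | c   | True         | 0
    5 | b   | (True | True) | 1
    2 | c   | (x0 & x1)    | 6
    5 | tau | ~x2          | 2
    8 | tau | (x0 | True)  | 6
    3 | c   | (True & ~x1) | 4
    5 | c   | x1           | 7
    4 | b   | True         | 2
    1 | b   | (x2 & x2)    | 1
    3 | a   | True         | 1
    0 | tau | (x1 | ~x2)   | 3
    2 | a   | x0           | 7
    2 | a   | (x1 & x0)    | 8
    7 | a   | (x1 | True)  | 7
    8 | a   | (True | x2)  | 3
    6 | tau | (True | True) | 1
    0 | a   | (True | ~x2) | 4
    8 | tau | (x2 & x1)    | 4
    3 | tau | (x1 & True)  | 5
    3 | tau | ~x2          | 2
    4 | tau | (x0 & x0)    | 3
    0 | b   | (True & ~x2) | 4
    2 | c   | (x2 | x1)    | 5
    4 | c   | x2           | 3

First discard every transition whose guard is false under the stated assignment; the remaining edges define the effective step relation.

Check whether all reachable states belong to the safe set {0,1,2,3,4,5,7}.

Answer: INVARIANT HOLDS

Trace:
Inv-set: {0,1,2,3,4,5,7}
Reachable = {0,1,2,3,4,5,7}
  0: ✓
  1: ✓
  2: ✓
  3: ✓
  4: ✓
  5: ✓
  7: ✓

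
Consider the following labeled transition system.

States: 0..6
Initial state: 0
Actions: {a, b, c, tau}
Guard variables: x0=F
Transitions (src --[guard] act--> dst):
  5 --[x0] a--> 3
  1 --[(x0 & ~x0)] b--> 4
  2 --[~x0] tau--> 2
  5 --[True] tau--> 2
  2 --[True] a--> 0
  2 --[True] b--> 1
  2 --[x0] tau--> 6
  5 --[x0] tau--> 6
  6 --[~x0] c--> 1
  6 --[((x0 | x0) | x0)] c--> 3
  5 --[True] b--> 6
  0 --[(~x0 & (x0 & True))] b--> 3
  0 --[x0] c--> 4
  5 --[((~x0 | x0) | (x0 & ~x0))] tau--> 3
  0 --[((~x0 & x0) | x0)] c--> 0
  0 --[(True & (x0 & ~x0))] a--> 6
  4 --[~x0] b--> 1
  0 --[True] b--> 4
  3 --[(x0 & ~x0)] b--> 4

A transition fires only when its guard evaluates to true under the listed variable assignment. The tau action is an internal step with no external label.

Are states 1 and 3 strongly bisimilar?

Answer: BISIMILAR

Analysis:
Refine partition for ~:
  round 0: {{0,1,2,3,4,5,6}}
  round 1: {{0,4},{1,3},{2},{5},{6}}
  round 2: {{0},{1,3},{2},{4},{5},{6}}
Fixed point at round 3; 6 class(es).
[1]={1,3}  [3]={1,3}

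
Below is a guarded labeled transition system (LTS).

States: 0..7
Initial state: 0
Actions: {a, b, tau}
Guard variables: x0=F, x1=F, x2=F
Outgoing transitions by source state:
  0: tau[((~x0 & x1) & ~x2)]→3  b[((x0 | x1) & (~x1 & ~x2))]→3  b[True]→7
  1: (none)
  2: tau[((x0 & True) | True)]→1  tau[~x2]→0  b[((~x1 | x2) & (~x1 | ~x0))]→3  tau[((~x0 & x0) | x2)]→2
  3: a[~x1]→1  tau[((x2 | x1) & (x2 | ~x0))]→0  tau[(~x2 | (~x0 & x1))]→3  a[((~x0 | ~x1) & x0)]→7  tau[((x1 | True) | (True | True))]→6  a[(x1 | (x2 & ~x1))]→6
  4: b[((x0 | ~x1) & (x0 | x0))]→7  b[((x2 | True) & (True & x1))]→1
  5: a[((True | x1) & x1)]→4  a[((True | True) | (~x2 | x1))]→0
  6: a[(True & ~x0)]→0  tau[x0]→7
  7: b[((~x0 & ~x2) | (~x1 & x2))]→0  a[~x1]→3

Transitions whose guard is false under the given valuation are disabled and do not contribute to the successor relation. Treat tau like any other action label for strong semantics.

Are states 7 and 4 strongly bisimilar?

Bisimulation quotient by refinement:
  π0 = {{0,1,2,3,4,5,6,7}}
  π1 = {{0},{1,4},{2},{3},{5,6},{7}}
6 equivalence class(es) (converged in 2)
[7]={7}  [4]={1,4}

Answer: NOT BISIMILAR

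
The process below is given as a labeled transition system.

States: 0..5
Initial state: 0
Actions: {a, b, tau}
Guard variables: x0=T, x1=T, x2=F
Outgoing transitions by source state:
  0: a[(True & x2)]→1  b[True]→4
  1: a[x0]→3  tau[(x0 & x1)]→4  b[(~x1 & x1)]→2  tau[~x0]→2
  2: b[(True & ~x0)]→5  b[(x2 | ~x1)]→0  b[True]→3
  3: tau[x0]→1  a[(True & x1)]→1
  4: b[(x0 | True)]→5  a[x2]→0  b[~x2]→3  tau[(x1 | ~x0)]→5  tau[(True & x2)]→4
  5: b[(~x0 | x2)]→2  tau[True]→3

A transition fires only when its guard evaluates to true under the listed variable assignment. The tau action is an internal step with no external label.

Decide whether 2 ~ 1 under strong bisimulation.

Answer: NOT BISIMILAR

Trace:
Refine partition for ~:
  P[0] = {{0,1,2,3,4,5}}
  P[1] = {{0,2},{1,3},{4},{5}}
  P[2] = {{0},{1},{2},{3},{4},{5}}
stable after 3 split(s): 6 block(s)
[2]={2}  [1]={1}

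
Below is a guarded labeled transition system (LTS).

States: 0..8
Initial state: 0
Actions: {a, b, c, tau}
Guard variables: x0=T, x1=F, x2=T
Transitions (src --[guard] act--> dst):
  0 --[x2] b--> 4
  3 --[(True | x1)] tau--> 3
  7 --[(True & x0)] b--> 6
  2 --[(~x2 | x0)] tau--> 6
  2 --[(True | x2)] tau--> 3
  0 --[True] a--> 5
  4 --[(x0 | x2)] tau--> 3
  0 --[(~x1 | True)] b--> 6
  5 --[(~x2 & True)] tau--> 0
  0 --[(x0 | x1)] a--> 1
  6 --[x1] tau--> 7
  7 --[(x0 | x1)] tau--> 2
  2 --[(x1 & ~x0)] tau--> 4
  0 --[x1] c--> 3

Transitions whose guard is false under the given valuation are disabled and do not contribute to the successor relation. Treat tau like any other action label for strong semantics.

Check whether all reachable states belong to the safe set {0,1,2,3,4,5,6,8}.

Allowed set {0,1,2,3,4,5,6,8}
R = {0,1,3,4,5,6}
  0: safe
  1: safe
  3: safe
  4: safe
  5: safe
  6: safe

Answer: INVARIANT HOLDS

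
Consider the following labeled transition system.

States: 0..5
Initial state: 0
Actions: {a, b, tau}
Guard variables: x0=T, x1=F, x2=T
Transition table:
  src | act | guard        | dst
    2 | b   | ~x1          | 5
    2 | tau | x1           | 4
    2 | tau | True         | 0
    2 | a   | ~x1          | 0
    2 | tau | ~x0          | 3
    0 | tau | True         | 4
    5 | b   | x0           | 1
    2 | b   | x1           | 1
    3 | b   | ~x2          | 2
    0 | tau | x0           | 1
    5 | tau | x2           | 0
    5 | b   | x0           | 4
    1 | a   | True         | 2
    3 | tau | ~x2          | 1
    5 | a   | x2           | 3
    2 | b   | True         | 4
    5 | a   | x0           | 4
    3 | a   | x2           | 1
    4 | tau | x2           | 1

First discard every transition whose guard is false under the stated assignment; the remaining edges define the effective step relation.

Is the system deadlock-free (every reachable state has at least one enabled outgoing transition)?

Reach set: {0,1,2,3,4,5}
  0: tau→1  tau→4  [2 exit(s)]
  1: a→2  [1 exit(s)]
  2: a→0  b→4  b→5  tau→0  [4 exit(s)]
  3: a→1  [1 exit(s)]
  4: tau→1  [1 exit(s)]
  5: a→3  a→4  b→1  b→4  tau→0  [5 exit(s)]

Answer: DEADLOCK-FREE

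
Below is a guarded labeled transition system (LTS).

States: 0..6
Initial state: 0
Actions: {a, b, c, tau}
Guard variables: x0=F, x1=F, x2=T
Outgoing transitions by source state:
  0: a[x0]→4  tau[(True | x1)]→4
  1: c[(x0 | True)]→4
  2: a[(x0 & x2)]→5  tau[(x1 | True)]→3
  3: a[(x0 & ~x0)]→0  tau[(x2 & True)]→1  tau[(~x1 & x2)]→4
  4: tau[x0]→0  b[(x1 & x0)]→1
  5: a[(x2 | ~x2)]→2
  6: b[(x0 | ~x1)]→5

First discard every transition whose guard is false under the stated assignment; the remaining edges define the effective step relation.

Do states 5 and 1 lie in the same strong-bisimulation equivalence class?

Bisimulation quotient by refinement:
  P[0] = {{0,1,2,3,4,5,6}}
  P[1] = {{0,2,3},{1},{4},{5},{6}}
  P[2] = {{0},{1},{2},{3},{4},{5},{6}}
7 equivalence class(es) (converged in 3)
5∈{5}, 1∈{1}

Answer: NOT BISIMILAR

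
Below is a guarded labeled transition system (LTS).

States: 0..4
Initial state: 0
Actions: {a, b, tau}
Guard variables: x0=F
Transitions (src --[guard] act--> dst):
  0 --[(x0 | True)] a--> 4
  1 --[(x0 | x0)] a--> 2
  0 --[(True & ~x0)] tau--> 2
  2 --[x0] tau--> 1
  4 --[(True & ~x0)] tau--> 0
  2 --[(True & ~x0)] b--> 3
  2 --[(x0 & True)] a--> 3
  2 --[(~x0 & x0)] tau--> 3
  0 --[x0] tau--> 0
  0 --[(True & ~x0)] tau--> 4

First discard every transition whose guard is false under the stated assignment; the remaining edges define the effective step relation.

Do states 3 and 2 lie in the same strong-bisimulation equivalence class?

Answer: NOT BISIMILAR

Analysis:
Bisimulation quotient by refinement:
  round 0: {{0,1,2,3,4}}
  round 1: {{0},{1,3},{2},{4}}
stable after 2 split(s): 4 block(s)
3∈{1,3}, 2∈{2}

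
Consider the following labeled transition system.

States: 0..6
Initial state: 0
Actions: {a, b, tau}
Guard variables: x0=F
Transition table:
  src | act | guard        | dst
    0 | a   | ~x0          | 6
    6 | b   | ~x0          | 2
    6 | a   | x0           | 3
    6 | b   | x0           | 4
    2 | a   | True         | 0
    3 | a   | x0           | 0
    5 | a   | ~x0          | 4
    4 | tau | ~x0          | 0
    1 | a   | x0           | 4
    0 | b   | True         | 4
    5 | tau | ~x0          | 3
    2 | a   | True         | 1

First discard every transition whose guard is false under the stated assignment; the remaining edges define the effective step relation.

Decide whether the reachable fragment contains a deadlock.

Reach set: {0,1,2,4,6}
  0: a→6  b→4  [deg 2]
  1: ∅  [deadlock]
  2: a→0  a→1  [deg 2]
  4: tau→0  [deg 1]
  6: b→2  [deg 1]
trace reaching 1: a·b·a

Answer: DEADLOCK at state 1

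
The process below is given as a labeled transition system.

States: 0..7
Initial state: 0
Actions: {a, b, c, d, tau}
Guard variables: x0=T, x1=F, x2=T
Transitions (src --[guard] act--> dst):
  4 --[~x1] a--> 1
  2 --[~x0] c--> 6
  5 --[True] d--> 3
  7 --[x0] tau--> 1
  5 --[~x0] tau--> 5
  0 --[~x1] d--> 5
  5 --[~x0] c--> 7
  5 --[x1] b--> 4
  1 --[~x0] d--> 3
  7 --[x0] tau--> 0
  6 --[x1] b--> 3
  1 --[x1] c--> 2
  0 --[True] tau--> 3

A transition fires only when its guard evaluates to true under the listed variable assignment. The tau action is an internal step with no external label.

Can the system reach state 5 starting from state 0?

6 transition(s) survive guard evaluation.
L0 = {0}
L1 = {3,5}  cumulative {0,3,5}
Reachable = {0,3,5}
Path to 5: d

Answer: REACHABLE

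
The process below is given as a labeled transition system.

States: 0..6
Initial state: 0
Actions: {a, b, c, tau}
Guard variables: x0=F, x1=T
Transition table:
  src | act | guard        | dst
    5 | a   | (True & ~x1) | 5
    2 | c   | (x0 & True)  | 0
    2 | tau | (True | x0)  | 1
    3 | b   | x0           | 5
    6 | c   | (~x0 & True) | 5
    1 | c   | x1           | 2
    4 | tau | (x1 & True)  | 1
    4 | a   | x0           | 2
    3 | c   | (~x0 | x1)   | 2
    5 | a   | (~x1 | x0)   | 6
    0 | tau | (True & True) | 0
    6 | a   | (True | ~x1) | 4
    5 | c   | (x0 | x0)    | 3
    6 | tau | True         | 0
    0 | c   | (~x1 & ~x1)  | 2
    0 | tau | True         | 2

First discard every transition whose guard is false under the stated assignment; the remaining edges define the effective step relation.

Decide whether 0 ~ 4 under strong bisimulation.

Refine partition for ~:
  round 0: {{0,1,2,3,4,5,6}}
  round 1: {{0,2,4},{1,3},{5},{6}}
  round 2: {{0},{1,3},{2,4},{5},{6}}
stable after 3 split(s): 5 block(s)
0∈{0}, 4∈{2,4}

Answer: NOT BISIMILAR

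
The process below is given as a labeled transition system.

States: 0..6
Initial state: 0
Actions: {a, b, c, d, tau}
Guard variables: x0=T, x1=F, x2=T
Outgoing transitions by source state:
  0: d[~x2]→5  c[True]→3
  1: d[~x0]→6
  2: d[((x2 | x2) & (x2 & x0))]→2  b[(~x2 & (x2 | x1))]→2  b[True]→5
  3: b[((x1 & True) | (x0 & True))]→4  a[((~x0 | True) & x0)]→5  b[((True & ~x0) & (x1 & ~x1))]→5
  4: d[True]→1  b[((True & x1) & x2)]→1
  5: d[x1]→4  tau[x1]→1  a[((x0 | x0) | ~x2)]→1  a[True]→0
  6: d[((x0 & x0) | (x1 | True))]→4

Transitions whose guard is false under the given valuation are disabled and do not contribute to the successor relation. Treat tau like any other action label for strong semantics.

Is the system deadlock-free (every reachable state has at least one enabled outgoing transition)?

Answer: DEADLOCK at state 1

Analysis:
Reachable = {0,1,3,4,5}
  0: c→3  [1 exit(s)]
  1: ∅  [no exit]
  3: a→5  b→4  [2 exit(s)]
  4: d→1  [1 exit(s)]
  5: a→0  a→1  [2 exit(s)]
witness 1: c·b·d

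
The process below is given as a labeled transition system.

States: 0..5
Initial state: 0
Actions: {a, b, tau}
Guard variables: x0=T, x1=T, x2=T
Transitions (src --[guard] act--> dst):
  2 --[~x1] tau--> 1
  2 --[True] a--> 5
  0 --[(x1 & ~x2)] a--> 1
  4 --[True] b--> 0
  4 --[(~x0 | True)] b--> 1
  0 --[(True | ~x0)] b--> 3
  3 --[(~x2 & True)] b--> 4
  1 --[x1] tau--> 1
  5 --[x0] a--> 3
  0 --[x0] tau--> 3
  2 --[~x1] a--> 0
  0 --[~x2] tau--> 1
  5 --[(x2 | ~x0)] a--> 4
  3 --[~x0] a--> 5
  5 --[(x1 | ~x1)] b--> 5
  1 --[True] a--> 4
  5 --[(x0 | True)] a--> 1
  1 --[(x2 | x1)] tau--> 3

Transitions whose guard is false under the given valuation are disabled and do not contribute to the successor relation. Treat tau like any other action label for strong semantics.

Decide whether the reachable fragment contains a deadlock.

Reachable = {0,3}
  0: b→3  tau→3  [deg 2]
  3: ∅  [no exit]
Path to 3: b

Answer: DEADLOCK at state 3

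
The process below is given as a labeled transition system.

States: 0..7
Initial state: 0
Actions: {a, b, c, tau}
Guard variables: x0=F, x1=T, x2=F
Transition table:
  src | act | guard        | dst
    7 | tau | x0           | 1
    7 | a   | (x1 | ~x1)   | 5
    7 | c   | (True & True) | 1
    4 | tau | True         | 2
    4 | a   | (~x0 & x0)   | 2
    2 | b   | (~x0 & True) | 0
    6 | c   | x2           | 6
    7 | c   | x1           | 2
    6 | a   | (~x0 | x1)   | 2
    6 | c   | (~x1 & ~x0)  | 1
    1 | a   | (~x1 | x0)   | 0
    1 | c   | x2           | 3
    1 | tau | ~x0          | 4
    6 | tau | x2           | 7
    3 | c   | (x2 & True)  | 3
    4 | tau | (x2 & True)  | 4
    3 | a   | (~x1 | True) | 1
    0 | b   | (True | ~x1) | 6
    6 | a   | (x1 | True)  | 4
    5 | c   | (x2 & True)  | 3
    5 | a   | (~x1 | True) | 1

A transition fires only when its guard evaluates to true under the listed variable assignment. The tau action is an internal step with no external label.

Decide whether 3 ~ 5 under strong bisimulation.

Answer: BISIMILAR

Analysis:
Refine partition for ~:
  P[0] = {{0,1,2,3,4,5,6,7}}
  P[1] = {{0,2},{1,4},{3,5,6},{7}}
  P[2] = {{0},{1},{2},{3,5},{4},{6},{7}}
stable after 3 split(s): 7 block(s)
3∈{3,5}, 5∈{3,5}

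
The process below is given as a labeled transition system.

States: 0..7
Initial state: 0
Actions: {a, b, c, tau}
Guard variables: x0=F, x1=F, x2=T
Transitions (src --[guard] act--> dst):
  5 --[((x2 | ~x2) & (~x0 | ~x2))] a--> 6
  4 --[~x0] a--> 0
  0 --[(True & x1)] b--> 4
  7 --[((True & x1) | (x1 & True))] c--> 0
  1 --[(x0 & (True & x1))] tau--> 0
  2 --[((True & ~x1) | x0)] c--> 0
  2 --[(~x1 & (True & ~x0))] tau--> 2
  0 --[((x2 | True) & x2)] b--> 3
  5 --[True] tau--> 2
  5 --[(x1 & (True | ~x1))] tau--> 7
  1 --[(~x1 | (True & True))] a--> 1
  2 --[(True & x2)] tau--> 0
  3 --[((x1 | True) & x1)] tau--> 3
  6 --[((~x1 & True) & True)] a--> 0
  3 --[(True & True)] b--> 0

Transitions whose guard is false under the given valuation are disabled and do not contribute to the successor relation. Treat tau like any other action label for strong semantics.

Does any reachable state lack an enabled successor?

Reach set: {0,3}
  0: b→3  [deg 1]
  3: b→0  [deg 1]

Answer: DEADLOCK-FREE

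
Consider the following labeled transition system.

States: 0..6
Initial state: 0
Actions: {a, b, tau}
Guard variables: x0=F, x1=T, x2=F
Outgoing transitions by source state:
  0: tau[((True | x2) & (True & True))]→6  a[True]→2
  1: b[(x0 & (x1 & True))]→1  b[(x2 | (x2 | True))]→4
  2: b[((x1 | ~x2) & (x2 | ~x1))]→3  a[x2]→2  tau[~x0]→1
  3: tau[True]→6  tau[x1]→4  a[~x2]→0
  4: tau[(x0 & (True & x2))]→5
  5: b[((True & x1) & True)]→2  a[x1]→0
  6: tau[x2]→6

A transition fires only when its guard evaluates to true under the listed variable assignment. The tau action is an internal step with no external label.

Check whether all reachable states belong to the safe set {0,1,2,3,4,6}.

Allowed set {0,1,2,3,4,6}
Reach set: {0,1,2,4,6}
  0: ✓
  1: ✓
  2: ✓
  4: ✓
  6: ✓

Answer: INVARIANT HOLDS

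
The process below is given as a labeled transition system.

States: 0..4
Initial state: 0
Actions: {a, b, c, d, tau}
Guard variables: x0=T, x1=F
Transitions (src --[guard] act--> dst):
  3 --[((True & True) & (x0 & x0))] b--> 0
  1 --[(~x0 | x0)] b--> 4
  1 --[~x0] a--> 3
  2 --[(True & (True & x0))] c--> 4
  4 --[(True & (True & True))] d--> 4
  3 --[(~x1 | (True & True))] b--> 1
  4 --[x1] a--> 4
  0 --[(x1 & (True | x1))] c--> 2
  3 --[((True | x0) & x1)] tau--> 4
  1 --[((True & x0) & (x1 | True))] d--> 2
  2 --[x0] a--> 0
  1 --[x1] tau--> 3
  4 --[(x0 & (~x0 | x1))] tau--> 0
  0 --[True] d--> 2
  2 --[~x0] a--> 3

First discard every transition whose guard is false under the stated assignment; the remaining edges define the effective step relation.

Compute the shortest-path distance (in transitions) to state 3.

Answer: UNREACHABLE

Working:
BFS to 3:
  L0 = {0}
  L1 = {2}
  L2 = {4}
3 never appears.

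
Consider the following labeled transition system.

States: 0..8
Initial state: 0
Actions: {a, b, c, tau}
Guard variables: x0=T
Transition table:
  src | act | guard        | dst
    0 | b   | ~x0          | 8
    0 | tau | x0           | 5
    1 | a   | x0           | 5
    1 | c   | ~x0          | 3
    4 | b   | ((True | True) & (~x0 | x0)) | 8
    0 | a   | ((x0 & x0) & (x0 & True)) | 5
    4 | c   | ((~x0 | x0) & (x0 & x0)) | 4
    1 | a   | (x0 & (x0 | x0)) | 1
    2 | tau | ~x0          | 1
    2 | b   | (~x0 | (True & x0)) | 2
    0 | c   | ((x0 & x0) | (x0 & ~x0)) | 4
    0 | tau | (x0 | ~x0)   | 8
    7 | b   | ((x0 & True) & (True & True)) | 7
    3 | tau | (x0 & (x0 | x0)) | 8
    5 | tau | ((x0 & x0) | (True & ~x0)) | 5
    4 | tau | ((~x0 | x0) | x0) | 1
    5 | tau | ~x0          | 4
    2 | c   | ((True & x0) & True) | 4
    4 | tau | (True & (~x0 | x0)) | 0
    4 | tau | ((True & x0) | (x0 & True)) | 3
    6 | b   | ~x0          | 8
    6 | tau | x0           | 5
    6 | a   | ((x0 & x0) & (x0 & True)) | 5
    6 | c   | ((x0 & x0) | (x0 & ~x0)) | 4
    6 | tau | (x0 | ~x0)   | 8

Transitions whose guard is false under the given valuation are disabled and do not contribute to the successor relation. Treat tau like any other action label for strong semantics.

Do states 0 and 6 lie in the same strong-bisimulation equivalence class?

Refine partition for ~:
  π0 = {{0,1,2,3,4,5,6,7,8}}
  π1 = {{0,6},{1},{2},{3,5},{4},{7},{8}}
  π2 = {{0,6},{1},{2},{3},{4},{5},{7},{8}}
Fixed point at round 3; 8 class(es).
0∈{0,6}, 6∈{0,6}

Answer: BISIMILAR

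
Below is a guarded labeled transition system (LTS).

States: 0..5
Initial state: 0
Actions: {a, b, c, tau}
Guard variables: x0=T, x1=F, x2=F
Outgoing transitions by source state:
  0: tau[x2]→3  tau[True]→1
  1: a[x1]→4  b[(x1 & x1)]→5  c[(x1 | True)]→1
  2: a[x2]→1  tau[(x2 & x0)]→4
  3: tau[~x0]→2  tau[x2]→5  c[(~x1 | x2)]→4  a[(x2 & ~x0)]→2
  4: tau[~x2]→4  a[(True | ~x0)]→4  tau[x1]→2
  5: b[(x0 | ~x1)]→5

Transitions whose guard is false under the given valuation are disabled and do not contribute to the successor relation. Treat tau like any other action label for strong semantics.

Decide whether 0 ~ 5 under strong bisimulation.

Answer: NOT BISIMILAR

Working:
Compute ~ classes (split until stable):
  π0 = {{0,1,2,3,4,5}}
  π1 = {{0},{1,3},{2},{4},{5}}
  π2 = {{0},{1},{2},{3},{4},{5}}
Fixed point at round 3; 6 class(es).
class of 0: {0}; class of 5: {5}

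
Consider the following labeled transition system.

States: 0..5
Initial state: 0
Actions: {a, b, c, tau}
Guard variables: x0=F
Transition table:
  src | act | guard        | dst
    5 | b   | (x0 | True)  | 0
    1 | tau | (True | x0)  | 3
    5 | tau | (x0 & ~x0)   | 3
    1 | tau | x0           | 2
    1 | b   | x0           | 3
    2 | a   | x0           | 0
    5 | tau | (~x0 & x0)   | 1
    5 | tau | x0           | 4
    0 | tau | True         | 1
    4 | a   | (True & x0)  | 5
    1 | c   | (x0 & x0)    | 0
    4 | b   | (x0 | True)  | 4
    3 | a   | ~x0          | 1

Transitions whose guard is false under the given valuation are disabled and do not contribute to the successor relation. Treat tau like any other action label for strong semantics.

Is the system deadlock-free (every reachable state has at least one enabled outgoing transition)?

Reachable = {0,1,3}
  0: tau→1  [1 exit(s)]
  1: tau→3  [1 exit(s)]
  3: a→1  [1 exit(s)]

Answer: DEADLOCK-FREE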